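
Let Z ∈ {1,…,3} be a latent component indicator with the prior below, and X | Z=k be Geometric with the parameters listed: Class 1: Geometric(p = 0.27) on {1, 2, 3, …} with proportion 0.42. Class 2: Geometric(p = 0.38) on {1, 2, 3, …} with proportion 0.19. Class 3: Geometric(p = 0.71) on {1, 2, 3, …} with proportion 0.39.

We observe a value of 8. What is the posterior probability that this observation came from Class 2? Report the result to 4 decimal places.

0.1682

Posterior ∝ prior × likelihood, so P(k | x) ∝ P(Z=k) f_k(x); normalise over all components.
Evaluate each component's likelihood at the observed value:
  p_1 = 0.029828
  p_2 = 0.0133821
  p_3 = 0.000122474
Weight by the priors:
  P(Z=1)·p_1 = 0.42 × 0.029828 = 0.0125277
  P(Z=2)·p_2 = 0.19 × 0.0133821 = 0.00254261
  P(Z=3)·p_3 = 0.39 × 0.000122474 = 4.77649e-05
Denominator: 0.0125277 + 0.00254261 + 4.77649e-05 = 0.0151181
Responsibility of Class 2: 0.00254261 / 0.0151181 ≈ 0.1682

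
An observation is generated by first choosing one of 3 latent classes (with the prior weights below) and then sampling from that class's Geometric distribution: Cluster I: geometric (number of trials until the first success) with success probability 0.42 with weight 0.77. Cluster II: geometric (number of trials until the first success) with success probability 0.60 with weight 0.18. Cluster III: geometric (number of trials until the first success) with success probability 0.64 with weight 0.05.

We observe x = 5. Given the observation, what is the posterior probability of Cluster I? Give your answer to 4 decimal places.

By Bayes' theorem, P(k | x) = π_k f_k(x) / Σ_j π_j f_j(x).
Evaluate each component's likelihood at the observed value:
  f_I = 0.42·(1−0.42)^4 = 0.42·0.113165 = 0.0475293
  f_II = 0.60·(1−0.60)^4 = 0.60·0.0256 = 0.01536
  f_III = 0.64·(1−0.64)^4 = 0.64·0.0167962 = 0.0107495
Unnormalised posteriors:
  π_I·f_I = 0.77 × 0.0475293 = 0.0365975
  π_II·f_II = 0.18 × 0.01536 = 0.0027648
  π_III·f_III = 0.05 × 0.0107495 = 0.000537477
Normaliser: 0.0365975 + 0.0027648 + 0.000537477 = 0.0398998
So the posterior for Cluster I is 0.0365975 / 0.0398998 ≈ 0.9172.

0.9172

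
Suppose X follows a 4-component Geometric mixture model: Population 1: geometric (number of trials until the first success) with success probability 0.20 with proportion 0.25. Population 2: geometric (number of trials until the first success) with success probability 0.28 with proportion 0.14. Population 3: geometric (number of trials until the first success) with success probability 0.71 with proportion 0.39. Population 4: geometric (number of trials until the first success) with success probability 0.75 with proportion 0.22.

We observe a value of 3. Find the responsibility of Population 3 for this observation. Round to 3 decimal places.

Posterior ∝ prior × likelihood, so P(k | x) ∝ w_k f_k(x); normalise over all components.
Evaluate each component's likelihood at the observed value:
  p_1 = 0.128
  p_2 = 0.145152
  p_3 = 0.059711
  p_4 = 0.046875
Weight by the priors:
  w_1·p_1 = 0.25 × 0.128 = 0.032
  w_2·p_2 = 0.14 × 0.145152 = 0.0203213
  w_3·p_3 = 0.39 × 0.059711 = 0.0232873
  w_4·p_4 = 0.22 × 0.046875 = 0.0103125
Evidence: 0.032 + 0.0203213 + 0.0232873 + 0.0103125 = 0.0859211
P(Population 3 | x) ≈ 0.271

0.271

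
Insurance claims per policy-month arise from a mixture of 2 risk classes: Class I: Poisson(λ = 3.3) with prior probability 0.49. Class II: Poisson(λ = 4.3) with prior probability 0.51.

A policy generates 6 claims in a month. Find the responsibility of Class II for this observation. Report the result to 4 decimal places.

0.6521

By Bayes' theorem, P(k | x) = P(Z=k) f_k(x) / Σ_j P(Z=j) f_j(x).
Evaluate each component's likelihood at the observed value:
  L_I = 0.0661575
  L_II = 0.119127
Prior × likelihood for each component:
  P(Z=I)·L_I = 0.49 × 0.0661575 = 0.0324172
  P(Z=II)·L_II = 0.51 × 0.119127 = 0.060755
Denominator: 0.0324172 + 0.060755 = 0.0931722
Responsibility of Class II: 0.060755 / 0.0931722 ≈ 0.6521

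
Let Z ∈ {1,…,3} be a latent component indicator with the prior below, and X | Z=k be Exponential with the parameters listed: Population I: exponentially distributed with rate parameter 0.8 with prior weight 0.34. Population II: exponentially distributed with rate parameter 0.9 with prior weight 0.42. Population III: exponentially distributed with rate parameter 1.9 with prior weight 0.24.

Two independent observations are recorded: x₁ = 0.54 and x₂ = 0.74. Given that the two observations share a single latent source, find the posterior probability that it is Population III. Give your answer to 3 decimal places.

By Bayes' theorem, P(k | x) = π_k f_k(x) / Σ_j π_j f_j(x).
Since both observations come from the same component, the likelihood for component k is f_k(x₁)·f_k(x₂).
  p_I = [0.519368] × [0.442576] = 0.229859
  p_II = [0.553574] × [0.462384] = 0.255963
  p_III = [0.681032] × [0.465731] = 0.317178
Multiply by the mixture weights:
  π_I·p_I = 0.34 × 0.229859 = 0.0781522
  π_II·p_II = 0.42 × 0.255963 = 0.107505
  π_III·p_III = 0.24 × 0.317178 = 0.0761227
Denominator: 0.0781522 + 0.107505 + 0.0761227 = 0.26178
Responsibility of Population III: 0.0761227 / 0.26178 ≈ 0.291

0.291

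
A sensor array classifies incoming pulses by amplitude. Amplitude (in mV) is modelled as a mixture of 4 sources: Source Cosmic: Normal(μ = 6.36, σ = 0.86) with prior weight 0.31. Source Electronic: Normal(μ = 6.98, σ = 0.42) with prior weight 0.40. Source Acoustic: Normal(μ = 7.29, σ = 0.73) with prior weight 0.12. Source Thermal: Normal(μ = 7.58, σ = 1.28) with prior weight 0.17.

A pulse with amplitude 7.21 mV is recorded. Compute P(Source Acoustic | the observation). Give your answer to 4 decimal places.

The responsibility of component k is π_k f_k(x) divided by Σ_j π_j f_j(x).
Normal densities:
  p_Cosmic = (1/(0.86·√(2π)))·exp(−(7.21−6.36)²/(2·0.86²)) = 0.463886·exp(-0.48844) = 0.284633
  p_Electronic = (1/(0.42·√(2π)))·exp(−(7.21−6.98)²/(2·0.42²)) = 0.949863·exp(-0.14994) = 0.817601
  p_Acoustic = (1/(0.73·√(2π)))·exp(−(7.21−7.29)²/(2·0.73²)) = 0.546496·exp(-0.00600) = 0.543224
  p_Thermal = (1/(1.28·√(2π)))·exp(−(7.21−7.58)²/(2·1.28²)) = 0.311674·exp(-0.04178) = 0.298921
Weight by the priors:
  π_Cosmic·p_Cosmic = 0.31 × 0.284633 = 0.0882362
  π_Electronic·p_Electronic = 0.40 × 0.817601 = 0.32704
  π_Acoustic·p_Acoustic = 0.12 × 0.543224 = 0.0651869
  π_Thermal·p_Thermal = 0.17 × 0.298921 = 0.0508165
Sum: 0.0882362 + 0.32704 + 0.0651869 + 0.0508165 = 0.53128
Responsibility of Source Acoustic: 0.0651869 / 0.53128 ≈ 0.1227

0.1227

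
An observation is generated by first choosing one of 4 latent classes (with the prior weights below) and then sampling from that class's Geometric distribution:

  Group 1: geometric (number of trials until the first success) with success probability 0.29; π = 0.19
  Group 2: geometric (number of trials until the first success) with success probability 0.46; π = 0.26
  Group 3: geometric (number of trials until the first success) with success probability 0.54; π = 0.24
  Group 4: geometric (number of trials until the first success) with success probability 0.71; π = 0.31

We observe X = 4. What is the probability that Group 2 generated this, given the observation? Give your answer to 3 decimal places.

P(component k | x) = w_k·f_k(x) / marginal(x), where marginal(x) = Σ_j w_j·f_j(x).
Component likelihoods at x = 4:
  L_1 = 0.103794
  L_2 = 0.0724334
  L_3 = 0.0525614
  L_4 = 0.0173162
Prior × likelihood for each component:
  w_1·L_1 = 0.19 × 0.103794 = 0.0197209
  w_2·L_2 = 0.26 × 0.0724334 = 0.0188327
  w_3·L_3 = 0.24 × 0.0525614 = 0.0126147
  w_4·L_4 = 0.31 × 0.0173162 = 0.00536802
Marginal: 0.0197209 + 0.0188327 + 0.0126147 + 0.00536802 = 0.0565364
P(Group 2 | x) = 0.0188327 / 0.0565364 ≈ 0.333

0.333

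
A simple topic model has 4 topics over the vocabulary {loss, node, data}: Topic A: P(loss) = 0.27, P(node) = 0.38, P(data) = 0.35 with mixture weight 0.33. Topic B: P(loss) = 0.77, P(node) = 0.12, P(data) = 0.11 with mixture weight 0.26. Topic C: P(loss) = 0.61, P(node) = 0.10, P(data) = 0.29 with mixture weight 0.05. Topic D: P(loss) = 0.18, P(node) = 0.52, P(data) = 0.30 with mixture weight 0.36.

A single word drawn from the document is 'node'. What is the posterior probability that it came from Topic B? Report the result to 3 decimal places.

0.089

Apply Bayes' rule: the posterior for each component is proportional to its prior times its likelihood at x.
Evaluate each component's likelihood at the observed value:
  p_A = P(node | comp) = 0.38
  p_B = P(node | comp) = 0.12
  p_C = P(node | comp) = 0.10
  p_D = P(node | comp) = 0.52
Weight by the priors:
  w_A·p_A = 0.33 × 0.38 = 0.1254
  w_B·p_B = 0.26 × 0.12 = 0.0312
  w_C·p_C = 0.05 × 0.1 = 0.005
  w_D·p_D = 0.36 × 0.52 = 0.1872
Evidence: 0.1254 + 0.0312 + 0.005 + 0.1872 = 0.3488
So the posterior for Topic B is 0.0312 / 0.3488 ≈ 0.089.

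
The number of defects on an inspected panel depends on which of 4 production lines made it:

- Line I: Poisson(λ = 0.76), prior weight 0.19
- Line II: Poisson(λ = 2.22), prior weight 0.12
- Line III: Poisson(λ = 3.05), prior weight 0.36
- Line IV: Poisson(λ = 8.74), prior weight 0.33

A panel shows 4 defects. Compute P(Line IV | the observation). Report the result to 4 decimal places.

Apply Bayes' rule: the posterior for each component is proportional to its prior times its likelihood at x.
Evaluate each component's likelihood at the observed value:
  L_I = 0.00650099
  L_II = 0.109918
  L_III = 0.170761
  L_IV = 0.0389135
Prior × likelihood for each component:
  π_I·L_I = 0.19 × 0.00650099 = 0.00123519
  π_II·L_II = 0.12 × 0.109918 = 0.0131901
  π_III·L_III = 0.36 × 0.170761 = 0.0614741
  π_IV·L_IV = 0.33 × 0.0389135 = 0.0128415
Normaliser: 0.00123519 + 0.0131901 + 0.0614741 + 0.0128415 = 0.0887409
Responsibility of Line IV: 0.0128415 / 0.0887409 ≈ 0.1447

0.1447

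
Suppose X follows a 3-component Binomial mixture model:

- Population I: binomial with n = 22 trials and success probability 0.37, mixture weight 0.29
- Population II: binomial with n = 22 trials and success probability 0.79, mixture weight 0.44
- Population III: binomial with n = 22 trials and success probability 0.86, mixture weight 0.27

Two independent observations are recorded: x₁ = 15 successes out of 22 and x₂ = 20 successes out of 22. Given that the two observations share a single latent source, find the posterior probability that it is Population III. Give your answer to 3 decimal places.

0.238

By Bayes' theorem, P(k | x) = P(Z=k) f_k(x) / Σ_j P(Z=j) f_j(x).
Since both observations come from the same component, the likelihood for component k is f_k(x₁)·f_k(x₂).
  f_I = [0.00223999] × [2.11996e-07] = 4.74869e-10
  f_II = [0.0894907] × [0.0913256] = 0.00817279
  f_III = [0.0187158] × [0.221736] = 0.00414999
Multiply by the mixture weights:
  P(Z=I)·f_I = 0.29 × 4.74869e-10 = 1.37712e-10
  P(Z=II)·f_II = 0.44 × 0.00817279 = 0.00359603
  P(Z=III)·f_III = 0.27 × 0.00414999 = 0.0011205
Evidence: 1.37712e-10 + 0.00359603 + 0.0011205 = 0.00471652
P(Population III | x) = 0.0011205 / 0.00471652 ≈ 0.238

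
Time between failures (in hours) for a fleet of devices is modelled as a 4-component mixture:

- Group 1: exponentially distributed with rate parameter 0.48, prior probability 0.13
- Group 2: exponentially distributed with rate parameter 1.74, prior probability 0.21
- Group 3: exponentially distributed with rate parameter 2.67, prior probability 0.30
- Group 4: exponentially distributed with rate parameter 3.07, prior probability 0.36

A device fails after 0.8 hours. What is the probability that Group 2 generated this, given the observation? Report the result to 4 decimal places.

0.2814

The responsibility of component k is π_k f_k(x) divided by Σ_j π_j f_j(x).
Component likelihoods at x = 0.8 hours:
  f_1 = 0.48·e^(−0.48·0.8) = 0.48·e^(−0.3840) = 0.326943
  f_2 = 1.74·e^(−1.74·0.8) = 1.74·e^(−1.3920) = 0.432525
  f_3 = 2.67·e^(−2.67·0.8) = 2.67·e^(−2.1360) = 0.315398
  f_4 = 3.07·e^(−3.07·0.8) = 3.07·e^(−2.4560) = 0.263337
Unnormalised posteriors:
  π_1·f_1 = 0.13 × 0.326943 = 0.0425026
  π_2·f_2 = 0.21 × 0.432525 = 0.0908303
  π_3·f_3 = 0.30 × 0.315398 = 0.0946193
  π_4·f_4 = 0.36 × 0.263337 = 0.0948012
Sum: 0.0425026 + 0.0908303 + 0.0946193 + 0.0948012 = 0.322753
So the posterior for Group 2 is 0.0908303 / 0.322753 ≈ 0.2814.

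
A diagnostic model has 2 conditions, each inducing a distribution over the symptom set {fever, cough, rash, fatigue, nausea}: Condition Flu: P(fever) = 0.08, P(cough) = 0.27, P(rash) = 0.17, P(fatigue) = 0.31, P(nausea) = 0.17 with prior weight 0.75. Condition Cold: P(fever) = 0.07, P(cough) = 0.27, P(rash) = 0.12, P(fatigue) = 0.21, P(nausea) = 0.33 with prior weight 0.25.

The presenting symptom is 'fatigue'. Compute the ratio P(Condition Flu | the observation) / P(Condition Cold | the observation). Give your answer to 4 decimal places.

4.4286

Since P(k|x) ∝ P(Z=k) f_k(x), the posterior odds are P(Z=i) f_i(x) / (P(Z=j) f_j(x)).
Component likelihoods at x = 'fatigue':
  L_Flu = P(fatigue | comp) = 0.31
  L_Cold = P(fatigue | comp) = 0.21
Posterior odds = (P(Z=Flu)·L_Flu) / (P(Z=Cold)·L_Cold) = (0.75·0.31) / (0.25·0.21) = 0.2325 / 0.0525 ≈ 4.4286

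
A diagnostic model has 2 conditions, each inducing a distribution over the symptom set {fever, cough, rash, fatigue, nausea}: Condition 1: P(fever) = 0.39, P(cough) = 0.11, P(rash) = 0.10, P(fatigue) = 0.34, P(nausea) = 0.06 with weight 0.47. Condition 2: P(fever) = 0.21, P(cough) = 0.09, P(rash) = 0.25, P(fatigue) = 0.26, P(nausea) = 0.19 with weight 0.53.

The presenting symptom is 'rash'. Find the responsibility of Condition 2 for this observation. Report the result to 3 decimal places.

0.738

The responsibility of component k is π_k f_k(x) divided by Σ_j π_j f_j(x).
Evaluate each component's likelihood at the observed value:
  f_1 = P(rash | comp) = 0.10
  f_2 = P(rash | comp) = 0.25
Multiply by the mixture weights:
  π_1·f_1 = 0.47 × 0.1 = 0.047
  π_2·f_2 = 0.53 × 0.25 = 0.1325
Denominator: 0.047 + 0.1325 = 0.1795
P(Condition 2 | x) ≈ 0.738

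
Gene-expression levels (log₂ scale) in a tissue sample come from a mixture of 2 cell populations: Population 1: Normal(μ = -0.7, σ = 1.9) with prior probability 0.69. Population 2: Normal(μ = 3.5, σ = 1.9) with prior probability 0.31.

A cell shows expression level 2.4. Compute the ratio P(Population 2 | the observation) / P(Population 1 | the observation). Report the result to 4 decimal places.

Since P(k|x) ∝ w_k f_k(x), the posterior odds are w_i f_i(x) / (w_j f_j(x)).
Evaluate each component's likelihood at the observed value:
  f_1 = 0.0554753
  f_2 = 0.177571
Odds = (0.31/0.69) × (0.177571/0.0554753) = 0.449275 × 3.20091 ≈ 1.4381

1.4381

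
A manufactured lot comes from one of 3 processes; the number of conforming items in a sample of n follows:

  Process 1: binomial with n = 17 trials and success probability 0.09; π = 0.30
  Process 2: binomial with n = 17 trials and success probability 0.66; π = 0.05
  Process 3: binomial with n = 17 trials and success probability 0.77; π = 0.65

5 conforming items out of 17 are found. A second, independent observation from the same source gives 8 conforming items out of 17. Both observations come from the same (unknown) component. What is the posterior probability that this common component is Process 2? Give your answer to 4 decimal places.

0.9447

Posterior ∝ prior × likelihood, so P(k | x) ∝ π_k f_k(x); normalise over all components.
Since both observations come from the same component, the likelihood for component k is f_k(x₁)·f_k(x₂).
  p_1 = [C(17,5)·0.09^5·0.91^12 = 6188·5.9049e-06·0.322475 = 0.0117831] × [4.47814e-05] = 5.27664e-07
  p_2 = [C(17,5)·0.66^5·0.34^12 = 6188·0.125233·2.38642e-06 = 0.00184934] × [0.0531431] = 9.82797e-05
  p_3 = [C(17,5)·0.77^5·0.23^12 = 6188·0.270678·2.19146e-08 = 3.67061e-05] × [0.0054108] = 1.98609e-07
Multiply by the mixture weights:
  π_1·p_1 = 0.30 × 5.27664e-07 = 1.58299e-07
  π_2·p_2 = 0.05 × 9.82797e-05 = 4.91398e-06
  π_3·p_3 = 0.65 × 1.98609e-07 = 1.29096e-07
Denominator: 1.58299e-07 + 4.91398e-06 + 1.29096e-07 = 5.20138e-06
P(Process 2 | x₁,x₂) = 4.91398e-06 / 5.20138e-06 ≈ 0.9447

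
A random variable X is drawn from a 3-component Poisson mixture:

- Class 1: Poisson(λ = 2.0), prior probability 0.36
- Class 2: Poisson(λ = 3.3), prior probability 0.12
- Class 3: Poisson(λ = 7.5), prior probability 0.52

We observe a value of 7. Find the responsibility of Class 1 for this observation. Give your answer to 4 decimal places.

Posterior ∝ prior × likelihood, so P(k | x) ∝ π_k f_k(x); normalise over all components.
Poisson probabilities:
  p_1 = e^(−2.0)·2.0^7/7! = 0.00343709
  p_2 = e^(−3.3)·3.3^7/7! = 0.0311886
  p_3 = e^(−7.5)·7.5^7/7! = 0.146484
Multiply by the mixture weights:
  π_1·p_1 = 0.36 × 0.00343709 = 0.00123735
  π_2·p_2 = 0.12 × 0.0311886 = 0.00374263
  π_3·p_3 = 0.52 × 0.146484 = 0.0761716
Sum: 0.00123735 + 0.00374263 + 0.0761716 = 0.0811516
Responsibility of Class 1: 0.00123735 / 0.0811516 ≈ 0.0152

0.0152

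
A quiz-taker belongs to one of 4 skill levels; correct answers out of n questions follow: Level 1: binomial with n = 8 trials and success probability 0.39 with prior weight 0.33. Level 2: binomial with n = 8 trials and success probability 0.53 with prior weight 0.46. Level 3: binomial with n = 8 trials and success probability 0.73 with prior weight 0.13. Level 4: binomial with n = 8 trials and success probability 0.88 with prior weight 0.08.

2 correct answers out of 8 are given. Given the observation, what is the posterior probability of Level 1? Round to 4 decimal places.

0.6456

P(component k | x) = π_k·f_k(x) / marginal(x), where marginal(x) = Σ_j π_j·f_j(x).
Binomial probabilities:
  L_1 = C(8,2)·0.39^2·0.61^6 = 28·0.1521·0.0515204 = 0.219415
  L_2 = C(8,2)·0.53^2·0.47^6 = 28·0.2809·0.0107792 = 0.0847807
  L_3 = C(8,2)·0.73^2·0.27^6 = 28·0.5329·0.00038742 = 0.00578078
  L_4 = C(8,2)·0.88^2·0.12^6 = 28·0.7744·2.98598e-06 = 6.47457e-05
Multiply by the mixture weights:
  π_1·L_1 = 0.33 × 0.219415 = 0.0724069
  π_2·L_2 = 0.46 × 0.0847807 = 0.0389991
  π_3·L_3 = 0.13 × 0.00578078 = 0.000751501
  π_4·L_4 = 0.08 × 6.47457e-05 = 5.17966e-06
Normaliser: 0.0724069 + 0.0389991 + 0.000751501 + 5.17966e-06 = 0.112163
So the posterior for Level 1 is 0.0724069 / 0.112163 ≈ 0.6456.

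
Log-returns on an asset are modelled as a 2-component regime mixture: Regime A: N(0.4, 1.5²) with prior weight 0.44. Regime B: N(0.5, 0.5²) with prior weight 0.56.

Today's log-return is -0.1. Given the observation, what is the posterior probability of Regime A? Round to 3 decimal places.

0.337

Posterior ∝ prior × likelihood, so P(k | x) ∝ P(Z=k) f_k(x); normalise over all components.
Component likelihoods at x = -0.1:
  f_A = (1/(1.5·√(2π)))·exp(−(-0.1−0.4)²/(2·1.5²)) = 0.265962·exp(-0.05556) = 0.251589
  f_B = (1/(0.5·√(2π)))·exp(−(-0.1−0.5)²/(2·0.5²)) = 0.797885·exp(-0.72000) = 0.388372
Weight by the priors:
  P(Z=A)·f_A = 0.44 × 0.251589 = 0.110699
  P(Z=B)·f_B = 0.56 × 0.388372 = 0.217488
Marginal: 0.110699 + 0.217488 = 0.328187
Responsibility of Regime A: 0.110699 / 0.328187 ≈ 0.337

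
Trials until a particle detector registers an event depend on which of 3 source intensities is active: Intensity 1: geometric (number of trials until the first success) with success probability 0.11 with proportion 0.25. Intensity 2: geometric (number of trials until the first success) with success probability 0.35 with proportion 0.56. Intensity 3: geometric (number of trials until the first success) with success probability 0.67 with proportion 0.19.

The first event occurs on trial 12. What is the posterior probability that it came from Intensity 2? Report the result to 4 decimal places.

P(component k | x) = π_k·f_k(x) / marginal(x), where marginal(x) = Σ_j π_j·f_j(x).
Evaluate each component's likelihood at the observed value:
  f_1 = 0.11·(1−0.11)^11 = 0.11·0.277517 = 0.0305269
  f_2 = 0.35·(1−0.35)^11 = 0.35·0.00875078 = 0.00306277
  f_3 = 0.67·(1−0.67)^11 = 0.67·5.05421e-06 = 3.38632e-06
Prior × likelihood for each component:
  π_1·f_1 = 0.25 × 0.0305269 = 0.00763173
  π_2·f_2 = 0.56 × 0.00306277 = 0.00171515
  π_3·f_3 = 0.19 × 3.38632e-06 = 6.43401e-07
Normaliser: 0.00763173 + 0.00171515 + 6.43401e-07 = 0.00934752
P(Intensity 2 | 12) = 0.00171515 / 0.00934752 ≈ 0.1835

0.1835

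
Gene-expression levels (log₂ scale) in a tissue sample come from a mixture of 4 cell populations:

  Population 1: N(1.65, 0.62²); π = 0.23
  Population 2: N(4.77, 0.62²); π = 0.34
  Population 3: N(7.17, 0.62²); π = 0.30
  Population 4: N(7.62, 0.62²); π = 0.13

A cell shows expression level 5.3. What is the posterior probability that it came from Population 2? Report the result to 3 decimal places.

P(component k | x) = π_k·f_k(x) / marginal(x), where marginal(x) = Σ_j π_j·f_j(x).
Normal densities:
  f_1 = (1/(0.62·√(2π)))·exp(−(5.3−1.65)²/(2·0.62²)) = 0.643455·exp(-17.32895) = 1.91712e-08
  f_2 = (1/(0.62·√(2π)))·exp(−(5.3−4.77)²/(2·0.62²)) = 0.643455·exp(-0.36537) = 0.446517
  f_3 = (1/(0.62·√(2π)))·exp(−(5.3−7.17)²/(2·0.62²)) = 0.643455·exp(-4.54852) = 0.00680961
  f_4 = (1/(0.62·√(2π)))·exp(−(5.3−7.62)²/(2·0.62²)) = 0.643455·exp(-7.00104) = 0.000586145
Prior × likelihood for each component:
  π_1·f_1 = 0.23 × 1.91712e-08 = 4.40937e-09
  π_2·f_2 = 0.34 × 0.446517 = 0.151816
  π_3·f_3 = 0.30 × 0.00680961 = 0.00204288
  π_4·f_4 = 0.13 × 0.000586145 = 7.61989e-05
Denominator: 4.40937e-09 + 0.151816 + 0.00204288 + 7.61989e-05 = 0.153935
So the posterior for Population 2 is 0.151816 / 0.153935 ≈ 0.986.

0.986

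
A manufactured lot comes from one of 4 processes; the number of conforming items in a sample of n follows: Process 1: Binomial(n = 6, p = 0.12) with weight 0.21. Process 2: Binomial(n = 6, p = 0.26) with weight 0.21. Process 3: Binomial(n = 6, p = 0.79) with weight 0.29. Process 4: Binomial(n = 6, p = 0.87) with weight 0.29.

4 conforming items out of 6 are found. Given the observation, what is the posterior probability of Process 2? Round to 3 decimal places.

0.063

The responsibility of component k is w_k f_k(x) divided by Σ_j w_j f_j(x).
Evaluate each component's likelihood at the observed value:
  p_1 = C(6,4)·0.12^4·0.88^2 = 15·0.00020736·0.7744 = 0.00240869
  p_2 = C(6,4)·0.26^4·0.74^2 = 15·0.00456976·0.5476 = 0.037536
  p_3 = C(6,4)·0.79^4·0.21^2 = 15·0.389501·0.0441 = 0.257655
  p_4 = C(6,4)·0.87^4·0.13^2 = 15·0.572898·0.0169 = 0.14523
Prior × likelihood for each component:
  w_1·p_1 = 0.21 × 0.00240869 = 0.000505826
  w_2·p_2 = 0.21 × 0.037536 = 0.00788256
  w_3·p_3 = 0.29 × 0.257655 = 0.0747199
  w_4·p_4 = 0.29 × 0.14523 = 0.0421166
Denominator: 0.000505826 + 0.00788256 + 0.0747199 + 0.0421166 = 0.125225
P(Process 2 | x) = 0.00788256 / 0.125225 ≈ 0.063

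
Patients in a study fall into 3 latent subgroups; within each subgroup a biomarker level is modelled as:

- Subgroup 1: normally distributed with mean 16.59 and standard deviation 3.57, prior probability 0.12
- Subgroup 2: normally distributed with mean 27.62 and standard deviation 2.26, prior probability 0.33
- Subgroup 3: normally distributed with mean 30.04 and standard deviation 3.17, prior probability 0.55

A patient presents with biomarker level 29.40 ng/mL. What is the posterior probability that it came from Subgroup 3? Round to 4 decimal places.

By Bayes' theorem, P(k | x) = π_k f_k(x) / Σ_j π_j f_j(x).
Component likelihoods at x = 29.40 ng/mL:
  p_1 = 0.000178804
  p_2 = 0.129449
  p_3 = 0.12331
Prior × likelihood for each component:
  π_1·p_1 = 0.12 × 0.000178804 = 2.14565e-05
  π_2·p_2 = 0.33 × 0.129449 = 0.0427182
  π_3·p_3 = 0.55 × 0.12331 = 0.0678207
Sum: 2.14565e-05 + 0.0427182 + 0.0678207 = 0.11056
P(Subgroup 3 | the observation) = 0.0678207 / 0.11056 ≈ 0.6134

0.6134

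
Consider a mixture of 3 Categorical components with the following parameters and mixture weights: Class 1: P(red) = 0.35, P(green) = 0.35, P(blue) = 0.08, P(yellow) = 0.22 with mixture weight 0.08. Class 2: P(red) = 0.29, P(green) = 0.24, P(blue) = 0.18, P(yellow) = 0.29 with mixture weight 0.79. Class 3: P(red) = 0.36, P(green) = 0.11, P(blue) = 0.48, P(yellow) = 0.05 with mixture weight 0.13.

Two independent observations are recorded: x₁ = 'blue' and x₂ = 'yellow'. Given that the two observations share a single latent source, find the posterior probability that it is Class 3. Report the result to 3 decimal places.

By Bayes' theorem, P(k | x) = w_k f_k(x) / Σ_j w_j f_j(x).
Since both observations come from the same component, the likelihood for component k is f_k(x₁)·f_k(x₂).
  f_1 = [P(blue | comp) = 0.08] × [0.22] = 0.0176
  f_2 = [P(blue | comp) = 0.18] × [0.29] = 0.0522
  f_3 = [P(blue | comp) = 0.48] × [0.05] = 0.024
Unnormalised posteriors:
  w_1·f_1 = 0.08 × 0.0176 = 0.001408
  w_2·f_2 = 0.79 × 0.0522 = 0.041238
  w_3·f_3 = 0.13 × 0.024 = 0.00312
Normaliser: 0.001408 + 0.041238 + 0.00312 = 0.045766
P(Class 3 | x) = 0.00312 / 0.045766 ≈ 0.068

0.068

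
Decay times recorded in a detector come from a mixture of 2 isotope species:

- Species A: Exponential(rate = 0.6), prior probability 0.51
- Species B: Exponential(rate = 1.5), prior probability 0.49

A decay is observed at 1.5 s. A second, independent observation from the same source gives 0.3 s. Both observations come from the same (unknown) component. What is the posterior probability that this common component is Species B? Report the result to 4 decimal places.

By Bayes' theorem, P(k | x) = π_k f_k(x) / Σ_j π_j f_j(x).
Since both observations come from the same component, the likelihood for component k is f_k(x₁)·f_k(x₂).
  p_A = [0.243942] × [0.501162] = 0.122254
  p_B = [0.158099] × [0.956442] = 0.151212
Weight by the priors:
  π_A·p_A = 0.51 × 0.122254 = 0.0623497
  π_B·p_B = 0.49 × 0.151212 = 0.0740941
Sum: 0.0623497 + 0.0740941 = 0.136444
So the posterior for Species B is 0.0740941 / 0.136444 ≈ 0.5430.

0.5430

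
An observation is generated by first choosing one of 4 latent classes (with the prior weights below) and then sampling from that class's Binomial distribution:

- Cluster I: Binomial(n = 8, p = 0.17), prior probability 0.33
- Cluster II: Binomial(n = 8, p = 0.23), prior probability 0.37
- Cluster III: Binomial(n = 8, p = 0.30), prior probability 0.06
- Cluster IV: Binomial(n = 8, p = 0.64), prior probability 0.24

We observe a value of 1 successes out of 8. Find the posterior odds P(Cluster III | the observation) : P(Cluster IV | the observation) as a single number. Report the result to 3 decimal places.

12.315

Since P(k|x) ∝ π_k f_k(x), the posterior odds are π_i f_i(x) / (π_j f_j(x)).
Binomial probabilities:
  f_I = 0.36905
  f_II = 0.295293
  f_III = 0.19765
  f_IV = 0.00401225
Odds = (0.06/0.24) × (0.19765/0.00401225) = 0.25 × 49.2618 ≈ 12.315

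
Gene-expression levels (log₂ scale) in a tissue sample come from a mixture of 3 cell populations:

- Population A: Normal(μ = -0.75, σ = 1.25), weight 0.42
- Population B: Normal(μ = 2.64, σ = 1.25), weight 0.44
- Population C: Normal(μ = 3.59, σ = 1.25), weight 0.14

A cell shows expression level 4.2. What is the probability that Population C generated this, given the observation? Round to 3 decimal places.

The responsibility of component k is π_k f_k(x) divided by Σ_j π_j f_j(x).
Normal densities:
  f_A = (1/(1.25·√(2π)))·exp(−(4.2−-0.75)²/(2·1.25²)) = 0.319154·exp(-7.84080) = 0.000125541
  f_B = (1/(1.25·√(2π)))·exp(−(4.2−2.64)²/(2·1.25²)) = 0.319154·exp(-0.77875) = 0.146485
  f_C = (1/(1.25·√(2π)))·exp(−(4.2−3.59)²/(2·1.25²)) = 0.319154·exp(-0.11907) = 0.283327
Weight by the priors:
  π_A·f_A = 0.42 × 0.000125541 = 5.2727e-05
  π_B·f_B = 0.44 × 0.146485 = 0.0644533
  π_C·f_C = 0.14 × 0.283327 = 0.0396658
Normaliser: 5.2727e-05 + 0.0644533 + 0.0396658 = 0.104172
Responsibility of Population C: 0.0396658 / 0.104172 ≈ 0.381

0.381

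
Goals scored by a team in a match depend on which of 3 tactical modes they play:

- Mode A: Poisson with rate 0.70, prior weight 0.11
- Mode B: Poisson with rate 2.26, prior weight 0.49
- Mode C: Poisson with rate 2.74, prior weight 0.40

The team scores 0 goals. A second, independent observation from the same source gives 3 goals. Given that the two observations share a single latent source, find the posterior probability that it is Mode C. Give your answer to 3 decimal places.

0.326

Apply Bayes' rule: the posterior for each component is proportional to its prior times its likelihood at x.
Since both observations come from the same component, the likelihood for component k is f_k(x₁)·f_k(x₂).
  p_A = [e^(−0.70)·0.70^0/0! = 0.496585] × [0.0283881] = 0.0140971
  p_B = [e^(−2.26)·2.26^0/0! = 0.10435] × [0.200756] = 0.020949
  p_C = [e^(−2.74)·2.74^0/0! = 0.0645703] × [0.221378] = 0.0142944
Unnormalised posteriors:
  w_A·p_A = 0.11 × 0.0140971 = 0.00155068
  w_B·p_B = 0.49 × 0.020949 = 0.010265
  w_C·p_C = 0.40 × 0.0142944 = 0.00571777
Evidence: 0.00155068 + 0.010265 + 0.00571777 = 0.0175335
P(Mode C | x₁, x₂) ≈ 0.326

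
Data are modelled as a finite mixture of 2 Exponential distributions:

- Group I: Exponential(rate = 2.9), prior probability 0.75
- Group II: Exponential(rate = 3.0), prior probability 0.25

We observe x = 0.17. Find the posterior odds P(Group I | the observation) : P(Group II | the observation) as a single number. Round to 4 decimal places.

Since P(k|x) ∝ w_k f_k(x), the posterior odds are w_i f_i(x) / (w_j f_j(x)).
Exponential densities:
  f_I = 1.77129
  f_II = 1.80149
Posterior odds = (w_I·f_I) / (w_II·f_II) = (0.75·1.77129) / (0.25·1.80149) = 1.32847 / 0.450372 ≈ 2.9497

2.9497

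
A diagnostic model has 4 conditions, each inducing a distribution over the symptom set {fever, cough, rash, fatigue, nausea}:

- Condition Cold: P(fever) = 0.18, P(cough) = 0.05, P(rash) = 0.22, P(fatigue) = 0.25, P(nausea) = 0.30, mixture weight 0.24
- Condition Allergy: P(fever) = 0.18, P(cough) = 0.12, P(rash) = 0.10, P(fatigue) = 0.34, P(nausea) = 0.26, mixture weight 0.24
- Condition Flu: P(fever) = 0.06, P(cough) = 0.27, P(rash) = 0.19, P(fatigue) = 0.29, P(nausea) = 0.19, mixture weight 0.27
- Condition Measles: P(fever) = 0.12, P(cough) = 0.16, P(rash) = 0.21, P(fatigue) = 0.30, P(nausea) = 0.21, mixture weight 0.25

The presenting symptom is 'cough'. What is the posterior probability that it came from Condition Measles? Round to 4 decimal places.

Apply Bayes' rule: the posterior for each component is proportional to its prior times its likelihood at x.
Evaluate each component's likelihood at the observed value:
  L_Cold = 0.05
  L_Allergy = 0.12
  L_Flu = 0.27
  L_Measles = 0.16
Weight by the priors:
  w_Cold·L_Cold = 0.24 × 0.05 = 0.012
  w_Allergy·L_Allergy = 0.24 × 0.12 = 0.0288
  w_Flu·L_Flu = 0.27 × 0.27 = 0.0729
  w_Measles·L_Measles = 0.25 × 0.16 = 0.04
Denominator: 0.012 + 0.0288 + 0.0729 + 0.04 = 0.1537
So the posterior for Condition Measles is 0.04 / 0.1537 ≈ 0.2602.

0.2602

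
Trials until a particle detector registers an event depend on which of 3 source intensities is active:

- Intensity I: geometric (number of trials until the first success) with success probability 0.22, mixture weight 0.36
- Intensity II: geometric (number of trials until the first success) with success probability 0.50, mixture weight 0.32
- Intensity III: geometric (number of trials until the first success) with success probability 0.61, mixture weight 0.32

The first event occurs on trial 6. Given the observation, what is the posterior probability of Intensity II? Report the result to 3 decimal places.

0.169

P(component k | x) = π_k·f_k(x) / marginal(x), where marginal(x) = Σ_j π_j·f_j(x).
Component likelihoods at x = 6:
  p_I = 0.22·(1−0.22)^5 = 0.22·0.288717 = 0.0635178
  p_II = 0.50·(1−0.50)^5 = 0.50·0.03125 = 0.015625
  p_III = 0.61·(1−0.61)^5 = 0.61·0.00902242 = 0.00550368
Weight by the priors:
  π_I·p_I = 0.36 × 0.0635178 = 0.0228664
  π_II·p_II = 0.32 × 0.015625 = 0.005
  π_III·p_III = 0.32 × 0.00550368 = 0.00176118
Marginal: 0.0228664 + 0.005 + 0.00176118 = 0.0296276
So the posterior for Intensity II is 0.005 / 0.0296276 ≈ 0.169.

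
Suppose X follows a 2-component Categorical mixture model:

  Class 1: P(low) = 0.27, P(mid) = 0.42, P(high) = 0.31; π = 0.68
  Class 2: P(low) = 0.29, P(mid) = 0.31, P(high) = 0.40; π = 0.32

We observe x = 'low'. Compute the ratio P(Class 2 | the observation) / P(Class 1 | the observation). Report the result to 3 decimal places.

0.505

The posterior odds equal the prior odds times the likelihood ratio: (π_i/π_j)·(f_i(x)/f_j(x)).
Evaluate each component's likelihood at the observed value:
  f_1 = P(low | comp) = 0.27
  f_2 = P(low | comp) = 0.29
Odds = (0.32/0.68) × (0.29/0.27) = 0.470588 × 1.07407 ≈ 0.505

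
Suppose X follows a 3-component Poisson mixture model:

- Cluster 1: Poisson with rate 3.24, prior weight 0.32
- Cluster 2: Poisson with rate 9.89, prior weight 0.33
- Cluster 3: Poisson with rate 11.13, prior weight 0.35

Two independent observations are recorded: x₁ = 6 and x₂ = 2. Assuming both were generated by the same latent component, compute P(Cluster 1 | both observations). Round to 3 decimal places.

Posterior ∝ prior × likelihood, so P(k | x) ∝ π_k f_k(x); normalise over all components.
Since both observations come from the same component, the likelihood for component k is f_k(x₁)·f_k(x₂).
  L_1 = [e^(−3.24)·3.24^6/6! = 0.062925] × [0.205563] = 0.0129351
  L_2 = [e^(−9.89)·9.89^6/6! = 0.0658677] × [0.00247851] = 0.000163254
  L_3 = [e^(−11.13)·11.13^6/6! = 0.0387205] × [0.00090837] = 3.51725e-05
Weight by the priors:
  π_1·L_1 = 0.32 × 0.0129351 = 0.00413923
  π_2·L_2 = 0.33 × 0.000163254 = 5.38737e-05
  π_3·L_3 = 0.35 × 3.51725e-05 = 1.23104e-05
Evidence: 0.00413923 + 5.38737e-05 + 1.23104e-05 = 0.00420541
So the posterior for Cluster 1 is 0.00413923 / 0.00420541 ≈ 0.984.

0.984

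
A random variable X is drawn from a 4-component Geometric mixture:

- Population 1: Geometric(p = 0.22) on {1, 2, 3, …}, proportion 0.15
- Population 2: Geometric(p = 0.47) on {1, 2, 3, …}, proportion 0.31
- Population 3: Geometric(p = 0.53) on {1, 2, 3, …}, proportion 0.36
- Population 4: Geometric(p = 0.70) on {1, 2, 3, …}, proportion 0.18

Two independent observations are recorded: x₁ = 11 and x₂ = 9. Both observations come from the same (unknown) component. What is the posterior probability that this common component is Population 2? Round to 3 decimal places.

0.009

Apply Bayes' rule: the posterior for each component is proportional to its prior times its likelihood at x.
Since both observations come from the same component, the likelihood for component k is f_k(x₁)·f_k(x₂).
  f_1 = [0.22·(1−0.22)^10 = 0.22·0.0833578 = 0.0183387] × [0.0301425] = 0.000552775
  f_2 = [0.47·(1−0.47)^10 = 0.47·0.00174887 = 0.000821971] × [0.00292621] = 2.40526e-06
  f_3 = [0.53·(1−0.53)^10 = 0.53·0.000525991 = 0.000278775] × [0.001262] = 3.51814e-07
  f_4 = [0.70·(1−0.70)^10 = 0.70·5.9049e-06 = 4.13343e-06] × [4.5927e-05] = 1.89836e-10
Multiply by the mixture weights:
  w_1·f_1 = 0.15 × 0.000552775 = 8.29162e-05
  w_2·f_2 = 0.31 × 2.40526e-06 = 7.45629e-07
  w_3·f_3 = 0.36 × 3.51814e-07 = 1.26653e-07
  w_4·f_4 = 0.18 × 1.89836e-10 = 3.41705e-11
Normaliser: 8.29162e-05 + 7.45629e-07 + 1.26653e-07 + 3.41705e-11 = 8.37885e-05
So the posterior for Population 2 is 7.45629e-07 / 8.37885e-05 ≈ 0.009.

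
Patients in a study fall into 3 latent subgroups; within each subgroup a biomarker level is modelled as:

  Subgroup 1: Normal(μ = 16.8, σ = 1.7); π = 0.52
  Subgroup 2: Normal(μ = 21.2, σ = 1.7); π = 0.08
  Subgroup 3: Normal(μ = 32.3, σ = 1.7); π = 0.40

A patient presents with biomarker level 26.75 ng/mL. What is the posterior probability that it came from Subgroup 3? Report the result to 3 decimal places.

0.833

By Bayes' theorem, P(k | x) = w_k f_k(x) / Σ_j w_j f_j(x).
Normal densities:
  f_1 = (1/(1.7·√(2π)))·exp(−(26.75−16.8)²/(2·1.7²)) = 0.234672·exp(-17.12846) = 8.54408e-09
  f_2 = (1/(1.7·√(2π)))·exp(−(26.75−21.2)²/(2·1.7²)) = 0.234672·exp(-5.32915) = 0.00113773
  f_3 = (1/(1.7·√(2π)))·exp(−(26.75−32.3)²/(2·1.7²)) = 0.234672·exp(-5.32915) = 0.00113773
Weight by the priors:
  w_1·f_1 = 0.52 × 8.54408e-09 = 4.44292e-09
  w_2·f_2 = 0.08 × 0.00113773 = 9.10185e-05
  w_3·f_3 = 0.40 × 0.00113773 = 0.000455093
Denominator: 4.44292e-09 + 9.10185e-05 + 0.000455093 = 0.000546115
Responsibility of Subgroup 3: 0.000455093 / 0.000546115 ≈ 0.833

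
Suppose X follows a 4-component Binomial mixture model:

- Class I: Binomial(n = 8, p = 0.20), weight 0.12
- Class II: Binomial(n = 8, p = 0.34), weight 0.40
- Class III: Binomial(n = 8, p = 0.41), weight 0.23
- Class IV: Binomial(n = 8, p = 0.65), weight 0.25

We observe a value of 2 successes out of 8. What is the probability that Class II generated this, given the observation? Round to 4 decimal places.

0.5535

P(component k | x) = π_k·f_k(x) / marginal(x), where marginal(x) = Σ_j π_j·f_j(x).
Evaluate each component's likelihood at the observed value:
  f_I = C(8,2)·0.20^2·0.80^6 = 28·0.04·0.262144 = 0.293601
  f_II = C(8,2)·0.34^2·0.66^6 = 28·0.1156·0.082654 = 0.267534
  f_III = C(8,2)·0.41^2·0.59^6 = 28·0.1681·0.0421805 = 0.198535
  f_IV = C(8,2)·0.65^2·0.35^6 = 28·0.4225·0.00183827 = 0.0217467
Unnormalised posteriors:
  π_I·f_I = 0.12 × 0.293601 = 0.0352322
  π_II·f_II = 0.40 × 0.267534 = 0.107014
  π_III·f_III = 0.23 × 0.198535 = 0.0456631
  π_IV·f_IV = 0.25 × 0.0217467 = 0.00543667
Evidence: 0.0352322 + 0.107014 + 0.0456631 + 0.00543667 = 0.193346
P(Class II | 2 successes out of 8) = 0.107014 / 0.193346 ≈ 0.5535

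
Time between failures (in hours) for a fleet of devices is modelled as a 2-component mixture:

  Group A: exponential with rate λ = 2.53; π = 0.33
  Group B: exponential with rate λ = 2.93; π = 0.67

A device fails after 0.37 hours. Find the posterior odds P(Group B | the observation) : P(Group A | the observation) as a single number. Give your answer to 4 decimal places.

2.0278

Since P(k|x) ∝ π_k f_k(x), the posterior odds are π_i f_i(x) / (π_j f_j(x)).
Exponential densities:
  L_A = 0.99215
  L_B = 0.990944
Odds = (0.67/0.33) × (0.990944/0.99215) = 2.0303 × 0.998784 ≈ 2.0278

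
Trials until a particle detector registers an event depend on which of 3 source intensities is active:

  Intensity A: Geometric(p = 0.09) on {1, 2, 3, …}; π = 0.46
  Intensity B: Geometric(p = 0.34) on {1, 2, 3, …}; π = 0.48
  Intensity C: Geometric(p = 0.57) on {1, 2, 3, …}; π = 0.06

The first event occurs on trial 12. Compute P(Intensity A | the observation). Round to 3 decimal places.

P(component k | x) = w_k·f_k(x) / marginal(x), where marginal(x) = Σ_j w_j·f_j(x).
Evaluate each component's likelihood at the observed value:
  L_A = 0.0318932
  L_B = 0.00351935
  L_C = 5.29697e-05
Multiply by the mixture weights:
  w_A·L_A = 0.46 × 0.0318932 = 0.0146709
  w_B·L_B = 0.48 × 0.00351935 = 0.00168929
  w_C·L_C = 0.06 × 5.29697e-05 = 3.17818e-06
Denominator: 0.0146709 + 0.00168929 + 3.17818e-06 = 0.0163633
So the posterior for Intensity A is 0.0146709 / 0.0163633 ≈ 0.897.

0.897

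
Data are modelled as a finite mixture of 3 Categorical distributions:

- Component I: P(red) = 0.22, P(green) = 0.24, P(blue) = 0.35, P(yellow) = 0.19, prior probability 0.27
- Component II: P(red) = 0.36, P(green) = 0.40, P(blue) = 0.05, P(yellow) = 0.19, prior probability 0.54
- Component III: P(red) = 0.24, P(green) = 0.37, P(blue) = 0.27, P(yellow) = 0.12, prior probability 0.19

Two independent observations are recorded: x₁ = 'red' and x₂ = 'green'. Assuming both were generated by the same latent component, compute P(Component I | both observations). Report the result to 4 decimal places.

By Bayes' theorem, P(k | x) = π_k f_k(x) / Σ_j π_j f_j(x).
Since both observations come from the same component, the likelihood for component k is f_k(x₁)·f_k(x₂).
  p_I = [P(red | comp) = 0.22] × [0.24] = 0.0528
  p_II = [P(red | comp) = 0.36] × [0.4] = 0.144
  p_III = [P(red | comp) = 0.24] × [0.37] = 0.0888
Unnormalised posteriors:
  π_I·p_I = 0.27 × 0.0528 = 0.014256
  π_II·p_II = 0.54 × 0.144 = 0.07776
  π_III·p_III = 0.19 × 0.0888 = 0.016872
Normaliser: 0.014256 + 0.07776 + 0.016872 = 0.108888
P(Component I | data) = 0.014256 / 0.108888 ≈ 0.1309

0.1309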